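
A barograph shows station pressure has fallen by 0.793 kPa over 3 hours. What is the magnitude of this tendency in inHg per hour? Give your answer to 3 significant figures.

0.793 kPa / 3 h × 0.2953 inHg/kPa = 0.0781 inHg/h.

0.0781 inHg per hour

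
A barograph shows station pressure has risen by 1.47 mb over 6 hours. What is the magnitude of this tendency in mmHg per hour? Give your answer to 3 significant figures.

1.47 mb / 6 h × 0.750062 mmHg/mb = 0.184 mmHg/h.

0.184 mmHg per hour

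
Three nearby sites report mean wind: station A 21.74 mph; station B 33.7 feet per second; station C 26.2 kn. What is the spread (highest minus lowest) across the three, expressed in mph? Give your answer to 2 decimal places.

8.41 mph

station B: 33.7 ft/s = 22.9773 mph.
station C: 26.2 kt = 30.1504 mph.
Spread: 30.1504 − 21.7400 = 8.41 mph.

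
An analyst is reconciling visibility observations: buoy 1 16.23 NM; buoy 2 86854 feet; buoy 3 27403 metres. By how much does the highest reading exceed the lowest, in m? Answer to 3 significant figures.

3580 m

buoy 1: 16.23 nmi = 30057.96 m.
buoy 2: 86854 ft = 26473.10 m.
Spread: 30057.96 − 26473.10 = 3580 m.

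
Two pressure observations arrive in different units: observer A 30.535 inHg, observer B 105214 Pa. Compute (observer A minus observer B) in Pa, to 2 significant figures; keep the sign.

observer A: 30.535 inHg = 103403.39 Pa.
Difference: 103403.39 − 105214.00 = -1800 Pa.

-1800 Pa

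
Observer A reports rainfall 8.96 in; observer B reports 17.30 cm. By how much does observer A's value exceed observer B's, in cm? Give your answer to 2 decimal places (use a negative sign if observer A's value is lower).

observer A: 8.96 in = 22.7584 cm.
Difference: 22.7584 − 17.3000 = 5.46 cm.

5.46 cm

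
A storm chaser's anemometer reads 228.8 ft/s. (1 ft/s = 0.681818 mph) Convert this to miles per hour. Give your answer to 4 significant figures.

156.0 mph

1 ft/s = 0.681818 mph, so 228.8 × 0.681818 = 156.0 mph.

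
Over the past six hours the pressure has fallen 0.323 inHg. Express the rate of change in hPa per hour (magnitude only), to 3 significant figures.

0.323 inHg / 6 h × 33.8639 hPa/inHg = 1.82 hPa/h.

1.82 hPa per hour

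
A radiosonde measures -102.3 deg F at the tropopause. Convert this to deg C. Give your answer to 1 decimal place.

°C = (°F − 32) × 5/9 = (-102.3 − 32) / 1.8 = -74.6 °C.

-74.6 °C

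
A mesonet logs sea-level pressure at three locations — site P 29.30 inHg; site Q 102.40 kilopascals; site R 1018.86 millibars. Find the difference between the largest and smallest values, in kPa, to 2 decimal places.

3.18 kPa

site P: 29.30 inHg = 99.2212 kPa.
site R: 1018.86 mb = 101.8860 kPa.
Spread: 102.4000 − 99.2212 = 3.18 kPa.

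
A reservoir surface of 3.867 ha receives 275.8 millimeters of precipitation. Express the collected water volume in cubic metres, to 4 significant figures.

Area: 3.867 ha = 38670 m².
1 mm over 1 m² is 1 L, so volume = 275.8 × 38670 = 10665186 L = 10670 m³.

10670 cubic metres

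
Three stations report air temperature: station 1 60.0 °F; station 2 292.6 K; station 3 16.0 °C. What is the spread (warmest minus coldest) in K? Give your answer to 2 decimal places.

3.89 K

station 1: 60.0 °F = 15.556 °C.
station 2: 292.6 K = 19.450 °C.
Spread: 19.450 − 15.556 = 3.894 °C.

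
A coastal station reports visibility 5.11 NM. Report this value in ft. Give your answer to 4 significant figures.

31050 ft

1 nmi = 6076.12 ft, so 5.11 × 6076.12 = 31050 ft.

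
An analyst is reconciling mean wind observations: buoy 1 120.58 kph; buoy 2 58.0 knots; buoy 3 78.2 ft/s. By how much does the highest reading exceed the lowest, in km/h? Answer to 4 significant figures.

buoy 2: 58.0 kt = 107.4160 km/h.
buoy 3: 78.2 ft/s = 85.8073 km/h.
Spread: 120.5800 − 85.8073 = 34.77 km/h.

34.77 km/h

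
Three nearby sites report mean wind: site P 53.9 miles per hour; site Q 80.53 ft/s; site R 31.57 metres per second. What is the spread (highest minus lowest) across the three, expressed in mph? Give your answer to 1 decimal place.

site Q: 80.53 ft/s = 54.907 mph.
site R: 31.57 m/s = 70.620 mph.
Spread: 70.620 − 53.900 = 16.7 mph.

16.7 mph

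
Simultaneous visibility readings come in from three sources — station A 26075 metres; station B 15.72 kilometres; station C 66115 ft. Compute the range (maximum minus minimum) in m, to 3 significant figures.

10400 m

station B: 15.72 km = 15720.00 m.
station C: 66115 ft = 20151.85 m.
Spread: 26075.00 − 15720.00 = 10400 m.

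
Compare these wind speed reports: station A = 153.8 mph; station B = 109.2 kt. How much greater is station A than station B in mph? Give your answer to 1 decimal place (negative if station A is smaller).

station B: 109.2 kt = 125.665 mph.
Difference: 153.800 − 125.665 = 28.1 mph.

28.1 mph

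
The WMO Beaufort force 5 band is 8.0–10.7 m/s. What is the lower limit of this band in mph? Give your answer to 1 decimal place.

17.9 mph

8.0–10.7 m/s × 2.237 = 17.9–23.9 mph.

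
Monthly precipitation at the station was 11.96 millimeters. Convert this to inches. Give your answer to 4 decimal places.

1 mm = 0.0393701 in, so 11.96 × 0.0393701 = 0.4709 in.

0.4709 in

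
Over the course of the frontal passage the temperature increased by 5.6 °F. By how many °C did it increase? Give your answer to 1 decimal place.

3.1 °C

For a temperature change the 32° offset cancels: Δ°C = 5.6 × 0.5556 = 3.1 °C.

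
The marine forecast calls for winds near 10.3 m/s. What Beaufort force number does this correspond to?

10.3 m/s lies in the Beaufort 5 band (fresh breeze, 8.0–10.7 m/s).

Beaufort force 5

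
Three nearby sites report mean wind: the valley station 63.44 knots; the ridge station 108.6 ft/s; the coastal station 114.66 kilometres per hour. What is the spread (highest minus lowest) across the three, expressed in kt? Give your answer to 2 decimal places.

the ridge station: 108.6 ft/s = 64.3437 kt.
the coastal station: 114.66 km/h = 61.9114 kt.
Spread: 64.3437 − 61.9114 = 2.43 kt.

2.43 kt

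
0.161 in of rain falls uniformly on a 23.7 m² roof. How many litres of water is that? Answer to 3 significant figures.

96.9 litres

Depth: 0.161 in × 25.4 = 4.0894 mm.
1 mm over 1 m² is 1 L, so volume = 4.0894 × 23.7 = 96.91878 L ≈ 96.9 L.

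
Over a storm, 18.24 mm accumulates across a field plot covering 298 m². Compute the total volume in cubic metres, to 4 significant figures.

5.436 cubic metres

1 mm over 1 m² is 1 L, so volume = 18.24 × 298 = 5435.52 L = 5.436 m³.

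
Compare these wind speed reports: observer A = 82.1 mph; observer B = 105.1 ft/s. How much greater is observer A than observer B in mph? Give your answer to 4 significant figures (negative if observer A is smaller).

observer B: 105.1 ft/s = 71.6591 mph.
Difference: 82.1000 − 71.6591 = 10.44 mph.

10.44 mph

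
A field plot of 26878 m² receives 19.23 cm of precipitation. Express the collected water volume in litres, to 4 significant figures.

5169000 litres

Depth: 19.23 cm × 10 = 192.3 mm.
1 mm over 1 m² is 1 L, so volume = 192.3 × 26878 = 5168639.4 L ≈ 5169000 L.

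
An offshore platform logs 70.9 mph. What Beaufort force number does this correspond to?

Beaufort force 11

70.9 mph = 31.7 m/s, which is Beaufort 11 (violent storm, 28.5–32.6 m/s).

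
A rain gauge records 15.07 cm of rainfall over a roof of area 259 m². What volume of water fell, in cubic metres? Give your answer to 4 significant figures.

Depth: 15.07 cm × 10 = 150.7 mm.
1 mm over 1 m² is 1 L, so volume = 150.7 × 259 = 39031.3 L = 39.03 m³.

39.03 cubic metres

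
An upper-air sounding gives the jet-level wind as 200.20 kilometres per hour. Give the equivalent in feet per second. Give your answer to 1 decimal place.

1 km/h = 0.911344 ft/s, so 200.20 × 0.911344 = 182.5 ft/s.

182.5 ft/s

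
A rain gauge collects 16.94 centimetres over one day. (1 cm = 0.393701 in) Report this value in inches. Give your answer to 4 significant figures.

1 cm = 0.393701 in, so 16.94 × 0.393701 = 6.669 in.

6.669 in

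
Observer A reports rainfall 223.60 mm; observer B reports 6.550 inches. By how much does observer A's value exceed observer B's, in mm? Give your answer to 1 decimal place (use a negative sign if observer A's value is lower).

observer B: 6.550 in = 166.370 mm.
Difference: 223.600 − 166.370 = 57.2 mm.

57.2 mm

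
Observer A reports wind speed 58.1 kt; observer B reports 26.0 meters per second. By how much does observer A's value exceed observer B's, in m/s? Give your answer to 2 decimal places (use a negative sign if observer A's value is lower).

observer A: 58.1 kt = 29.8892 m/s.
Difference: 29.8892 − 26.0000 = 3.89 m/s.

3.89 m/s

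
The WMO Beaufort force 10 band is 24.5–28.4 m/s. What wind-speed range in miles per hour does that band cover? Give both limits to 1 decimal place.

54.8 to 63.5 mph

24.5–28.4 m/s × 2.237 = 54.8–63.5 mph.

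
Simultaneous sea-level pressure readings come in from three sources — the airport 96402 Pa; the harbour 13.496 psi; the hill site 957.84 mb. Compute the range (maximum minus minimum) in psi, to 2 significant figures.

the airport: 96402 Pa = 13.9819 psi.
the hill site: 957.84 mb = 13.8923 psi.
Spread: 13.9819 − 13.4960 = 0.49 psi.

0.49 psi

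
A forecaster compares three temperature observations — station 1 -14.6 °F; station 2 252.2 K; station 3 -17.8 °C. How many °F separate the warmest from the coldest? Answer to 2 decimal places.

14.56 °F

station 1: -14.6 °F = -25.889 °C.
station 2: 252.2 K = -20.950 °C.
Spread: (-17.800) − (-25.889) = 8.089 °C = 14.56 °F.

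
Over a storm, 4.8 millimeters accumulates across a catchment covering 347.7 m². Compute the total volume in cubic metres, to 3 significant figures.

1.67 cubic metres

1 mm over 1 m² is 1 L, so volume = 4.8 × 347.7 = 1668.96 L = 1.67 m³.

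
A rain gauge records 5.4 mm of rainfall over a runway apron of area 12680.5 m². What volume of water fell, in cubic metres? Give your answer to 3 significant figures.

1 mm over 1 m² is 1 L, so volume = 5.4 × 12680.5 = 68474.7 L = 68.5 m³.

68.5 cubic metres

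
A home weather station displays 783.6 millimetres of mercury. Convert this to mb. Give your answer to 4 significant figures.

1 mmHg = 1.33322 mb, so 783.6 × 1.33322 = 1045 mb.

1045 mb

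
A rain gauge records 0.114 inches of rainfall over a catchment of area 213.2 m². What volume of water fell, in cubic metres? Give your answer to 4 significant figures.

Depth: 0.114 in × 25.4 = 2.8956 mm.
1 mm over 1 m² is 1 L, so volume = 2.8956 × 213.2 = 617.34192 L = 0.6173 m³.

0.6173 cubic metres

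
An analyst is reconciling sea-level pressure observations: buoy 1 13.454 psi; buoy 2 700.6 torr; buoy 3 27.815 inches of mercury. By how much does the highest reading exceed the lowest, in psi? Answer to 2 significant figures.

buoy 2: 700.6 mmHg = 13.5473 psi.
buoy 3: 27.815 inHg = 13.6615 psi.
Spread: 13.6615 − 13.4540 = 0.21 psi.

0.21 psi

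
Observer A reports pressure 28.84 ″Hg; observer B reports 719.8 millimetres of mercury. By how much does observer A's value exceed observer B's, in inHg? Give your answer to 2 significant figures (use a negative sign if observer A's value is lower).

0.50 inHg

observer B: 719.8 mmHg = 28.3386 inHg.
Difference: 28.8400 − 28.3386 = 0.50 inHg.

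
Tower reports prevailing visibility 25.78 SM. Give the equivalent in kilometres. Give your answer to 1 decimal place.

41.5 km

1 SM = 1.60934 km, so 25.78 × 1.60934 = 41.5 km.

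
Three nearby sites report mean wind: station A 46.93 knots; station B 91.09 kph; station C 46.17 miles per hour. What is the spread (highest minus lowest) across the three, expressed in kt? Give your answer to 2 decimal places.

station B: 91.09 km/h = 49.1847 kt.
station C: 46.17 mph = 40.1206 kt.
Spread: 49.1847 − 40.1206 = 9.06 kt.

9.06 kt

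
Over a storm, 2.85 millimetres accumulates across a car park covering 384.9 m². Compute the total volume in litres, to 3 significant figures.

1 mm over 1 m² is 1 L, so volume = 2.85 × 384.9 = 1096.965 L ≈ 1100 L.

1100 litres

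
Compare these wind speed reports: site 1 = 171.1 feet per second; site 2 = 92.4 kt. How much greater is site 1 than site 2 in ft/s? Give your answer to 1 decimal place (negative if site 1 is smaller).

site 2: 92.4 kt = 155.954 ft/s.
Difference: 171.100 − 155.954 = 15.1 ft/s.

15.1 ft/s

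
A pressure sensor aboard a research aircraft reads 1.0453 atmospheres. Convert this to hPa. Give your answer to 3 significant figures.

1060 hPa

1 atm = 1013.25 hPa, so 1.0453 × 1013.25 = 1060 hPa.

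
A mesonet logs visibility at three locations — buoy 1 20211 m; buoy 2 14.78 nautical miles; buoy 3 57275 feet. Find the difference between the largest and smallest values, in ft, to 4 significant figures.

buoy 1: 20211 m = 66309.06 ft.
buoy 2: 14.78 nmi = 89804.99 ft.
Spread: 89804.99 − 57275.00 = 32530 ft.

32530 ft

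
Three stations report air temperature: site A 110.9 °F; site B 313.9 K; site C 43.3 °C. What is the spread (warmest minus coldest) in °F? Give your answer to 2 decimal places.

site A: 110.9 °F = 43.833 °C.
site B: 313.9 K = 40.750 °C.
Spread: 43.833 − 40.750 = 3.083 °C = 5.55 °F.

5.55 °F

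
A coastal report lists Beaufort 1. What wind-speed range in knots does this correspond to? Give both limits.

Beaufort 1 (light air) spans 1–3 knots.

1 to 3 kt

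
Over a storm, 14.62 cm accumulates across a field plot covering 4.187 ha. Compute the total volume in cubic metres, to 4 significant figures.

Depth: 14.62 cm × 10 = 146.2 mm.
Area: 4.187 ha = 41870 m².
1 mm over 1 m² is 1 L, so volume = 146.2 × 41870 = 6121394 L = 6121 m³.

6121 cubic metres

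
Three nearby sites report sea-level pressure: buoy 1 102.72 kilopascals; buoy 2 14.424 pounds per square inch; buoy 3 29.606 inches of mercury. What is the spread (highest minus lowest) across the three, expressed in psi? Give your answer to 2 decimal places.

buoy 1: 102.72 kPa = 14.8983 psi.
buoy 3: 29.606 inHg = 14.5411 psi.
Spread: 14.8983 − 14.4240 = 0.47 psi.

0.47 psi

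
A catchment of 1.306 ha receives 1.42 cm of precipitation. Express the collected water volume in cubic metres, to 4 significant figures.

185.5 cubic metres

Depth: 1.42 cm × 10 = 14.2 mm.
Area: 1.306 ha = 13060 m².
1 mm over 1 m² is 1 L, so volume = 14.2 × 13060 = 185452 L = 185.5 m³.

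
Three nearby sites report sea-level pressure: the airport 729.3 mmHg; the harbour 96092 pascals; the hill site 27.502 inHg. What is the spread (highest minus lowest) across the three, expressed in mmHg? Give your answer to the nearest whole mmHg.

the harbour: 96092 Pa = 720.75 mmHg.
the hill site: 27.502 inHg = 698.55 mmHg.
Spread: 729.30 − 698.55 = 31 mmHg.

31 mmHg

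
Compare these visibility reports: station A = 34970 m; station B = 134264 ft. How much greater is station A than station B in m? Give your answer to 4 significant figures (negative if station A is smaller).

station B: 134264 ft = 40923.67 m.
Difference: 34970.00 − 40923.67 = -5954 m.

-5954 m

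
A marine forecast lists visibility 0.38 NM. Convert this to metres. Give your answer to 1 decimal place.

703.8 m

1 nmi = 1852 m, so 0.38 × 1852 = 703.8 m.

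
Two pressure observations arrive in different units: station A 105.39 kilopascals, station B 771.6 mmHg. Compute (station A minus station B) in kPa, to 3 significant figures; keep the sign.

station B: 771.6 mmHg = 102.8716 kPa.
Difference: 105.3900 − 102.8716 = 2.52 kPa.

2.52 kPa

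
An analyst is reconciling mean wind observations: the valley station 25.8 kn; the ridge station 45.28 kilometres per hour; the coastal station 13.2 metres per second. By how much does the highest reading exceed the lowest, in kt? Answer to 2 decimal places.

the ridge station: 45.28 km/h = 24.4492 kt.
the coastal station: 13.2 m/s = 25.6587 kt.
Spread: 25.8000 − 24.4492 = 1.35 kt.

1.35 kt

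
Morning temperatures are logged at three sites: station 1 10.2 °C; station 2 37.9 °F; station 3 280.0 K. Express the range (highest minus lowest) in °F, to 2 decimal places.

12.46 °F

station 2: 37.9 °F = 3.278 °C.
station 3: 280.0 K = 6.850 °C.
Spread: 10.200 − 3.278 = 6.922 °C = 12.46 °F.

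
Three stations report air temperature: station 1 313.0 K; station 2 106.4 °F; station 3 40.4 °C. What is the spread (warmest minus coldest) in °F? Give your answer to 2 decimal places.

2.67 °F

station 1: 313.0 K = 39.850 °C.
station 2: 106.4 °F = 41.333 °C.
Spread: 41.333 − 39.850 = 1.483 °C = 2.67 °F.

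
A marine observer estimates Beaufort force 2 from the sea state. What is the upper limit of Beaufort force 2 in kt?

6 kt

Beaufort 2 (light breeze) spans 4–6 knots.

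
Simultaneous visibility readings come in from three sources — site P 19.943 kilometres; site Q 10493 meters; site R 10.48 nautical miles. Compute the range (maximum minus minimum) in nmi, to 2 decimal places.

5.10 nmi

site P: 19.943 km = 10.7684 nmi.
site Q: 10493 m = 5.6658 nmi.
Spread: 10.7684 − 5.6658 = 5.10 nmi.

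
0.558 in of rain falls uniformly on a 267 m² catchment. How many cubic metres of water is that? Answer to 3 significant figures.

Depth: 0.558 in × 25.4 = 14.1732 mm.
1 mm over 1 m² is 1 L, so volume = 14.1732 × 267 = 3784.2444 L = 3.78 m³.

3.78 cubic metres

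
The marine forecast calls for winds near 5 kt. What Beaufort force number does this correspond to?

5 kt lies in the Beaufort 2 band (light breeze, 4–6 kt).

Beaufort force 2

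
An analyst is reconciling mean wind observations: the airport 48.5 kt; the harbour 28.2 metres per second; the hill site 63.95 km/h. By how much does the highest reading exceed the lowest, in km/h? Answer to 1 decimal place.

37.6 km/h

the airport: 48.5 kt = 89.822 km/h.
the harbour: 28.2 m/s = 101.520 km/h.
Spread: 101.520 − 63.950 = 37.6 km/h.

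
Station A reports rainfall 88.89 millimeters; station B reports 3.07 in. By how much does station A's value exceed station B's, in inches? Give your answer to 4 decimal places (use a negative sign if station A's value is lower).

station A: 88.89 mm = 3.499606 in.
Difference: 3.499606 − 3.070000 = 0.4296 in.

0.4296 in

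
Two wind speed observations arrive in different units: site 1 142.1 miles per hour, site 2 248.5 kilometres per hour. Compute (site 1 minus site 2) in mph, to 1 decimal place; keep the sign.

site 2: 248.5 km/h = 154.411 mph.
Difference: 142.100 − 154.411 = -12.3 mph.

-12.3 mph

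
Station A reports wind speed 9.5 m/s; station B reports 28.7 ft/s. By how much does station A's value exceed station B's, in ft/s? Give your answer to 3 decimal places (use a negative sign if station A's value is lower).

2.468 ft/s

station A: 9.5 m/s = 31.16798 ft/s.
Difference: 31.16798 − 28.70000 = 2.468 ft/s.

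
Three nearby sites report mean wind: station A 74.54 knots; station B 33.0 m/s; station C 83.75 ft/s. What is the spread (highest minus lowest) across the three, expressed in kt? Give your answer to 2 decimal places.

station B: 33.0 m/s = 64.1469 kt.
station C: 83.75 ft/s = 49.6205 kt.
Spread: 74.5400 − 49.6205 = 24.92 kt.

24.92 kt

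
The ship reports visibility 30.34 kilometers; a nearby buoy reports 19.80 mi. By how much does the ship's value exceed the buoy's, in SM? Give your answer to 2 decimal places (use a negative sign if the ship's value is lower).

the ship: 30.34 km = 18.8524 SM.
Difference: 18.8524 − 19.8000 = -0.95 SM.

-0.95 SM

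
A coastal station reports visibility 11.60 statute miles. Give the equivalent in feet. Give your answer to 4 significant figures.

61250 ft

1 SM = 5280 ft, so 11.60 × 5280 = 61250 ft.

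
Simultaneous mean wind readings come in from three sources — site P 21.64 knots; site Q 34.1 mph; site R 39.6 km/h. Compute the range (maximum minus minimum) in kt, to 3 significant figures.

8.25 kt

site Q: 34.1 mph = 29.6321 kt.
site R: 39.6 km/h = 21.3823 kt.
Spread: 29.6321 − 21.3823 = 8.25 kt.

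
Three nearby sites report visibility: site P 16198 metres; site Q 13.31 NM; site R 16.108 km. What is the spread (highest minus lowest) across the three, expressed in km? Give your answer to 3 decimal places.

8.542 km

site P: 16198 m = 16.19800 km.
site Q: 13.31 nmi = 24.65012 km.
Spread: 24.65012 − 16.10800 = 8.542 km.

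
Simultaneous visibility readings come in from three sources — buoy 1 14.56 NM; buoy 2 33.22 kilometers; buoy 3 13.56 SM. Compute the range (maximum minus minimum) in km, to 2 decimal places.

11.40 km

buoy 1: 14.56 nmi = 26.9651 km.
buoy 3: 13.56 SM = 21.8227 km.
Spread: 33.2200 − 21.8227 = 11.40 km.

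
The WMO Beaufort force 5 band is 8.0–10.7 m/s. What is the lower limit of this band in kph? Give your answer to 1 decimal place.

28.8 km/h

8.0–10.7 m/s × 3.6 = 28.8–38.5 km/h.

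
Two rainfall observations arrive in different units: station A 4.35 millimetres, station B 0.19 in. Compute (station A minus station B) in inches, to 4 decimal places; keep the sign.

station A: 4.35 mm = 0.171260 in.
Difference: 0.171260 − 0.190000 = -0.0187 in.

-0.0187 in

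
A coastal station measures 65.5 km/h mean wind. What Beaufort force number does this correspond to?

65.5 km/h = 18.2 m/s, which is Beaufort 8 (gale, 17.2–20.7 m/s).

Beaufort force 8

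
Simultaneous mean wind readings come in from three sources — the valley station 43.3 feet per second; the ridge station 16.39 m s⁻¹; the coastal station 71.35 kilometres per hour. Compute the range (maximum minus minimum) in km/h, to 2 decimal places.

23.84 km/h

the valley station: 43.3 ft/s = 47.5122 km/h.
the ridge station: 16.39 m/s = 59.0040 km/h.
Spread: 71.3500 − 47.5122 = 23.84 km/h.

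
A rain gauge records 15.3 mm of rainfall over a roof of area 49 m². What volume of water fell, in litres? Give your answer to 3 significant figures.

1 mm over 1 m² is 1 L, so volume = 15.3 × 49 = 749.7 L ≈ 750 L.

750 litres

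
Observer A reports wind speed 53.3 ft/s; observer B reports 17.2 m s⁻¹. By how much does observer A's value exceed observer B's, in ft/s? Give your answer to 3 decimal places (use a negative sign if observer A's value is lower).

-3.130 ft/s

observer B: 17.2 m/s = 56.43045 ft/s.
Difference: 53.30000 − 56.43045 = -3.130 ft/s.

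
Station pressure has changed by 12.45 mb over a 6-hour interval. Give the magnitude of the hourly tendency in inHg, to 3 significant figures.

0.0613 inHg per hour

12.45 mb / 6 h × 0.02953 inHg/mb = 0.0613 inHg/h.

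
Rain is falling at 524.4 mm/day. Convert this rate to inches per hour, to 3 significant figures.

524.4 mm/day × 0.0393701 in/mm × 0.0416667 day/hour = 0.860 in/hour.

0.860 in/hour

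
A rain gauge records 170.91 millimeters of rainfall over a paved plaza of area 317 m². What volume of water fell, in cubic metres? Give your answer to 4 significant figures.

54.18 cubic metres

1 mm over 1 m² is 1 L, so volume = 170.91 × 317 = 54178.47 L = 54.18 m³.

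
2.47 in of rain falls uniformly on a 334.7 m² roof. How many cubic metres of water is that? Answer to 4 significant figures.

Depth: 2.47 in × 25.4 = 62.738 mm.
1 mm over 1 m² is 1 L, so volume = 62.738 × 334.7 = 20998.409 L = 21.00 m³.

21.00 cubic metres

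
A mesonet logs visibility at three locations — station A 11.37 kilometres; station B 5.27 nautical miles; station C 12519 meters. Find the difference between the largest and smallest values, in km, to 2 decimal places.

station B: 5.27 nmi = 9.7600 km.
station C: 12519 m = 12.5190 km.
Spread: 12.5190 − 9.7600 = 2.76 km.

2.76 km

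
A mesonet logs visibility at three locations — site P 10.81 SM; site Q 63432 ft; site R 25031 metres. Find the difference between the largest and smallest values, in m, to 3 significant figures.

7630 m

site P: 10.81 SM = 17397.01 m.
site Q: 63432 ft = 19334.07 m.
Spread: 25031.00 − 17397.01 = 7630 m.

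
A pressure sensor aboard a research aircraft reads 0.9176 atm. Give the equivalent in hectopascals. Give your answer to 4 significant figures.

929.8 hPa

1 atm = 1013.25 hPa, so 0.9176 × 1013.25 = 929.8 hPa.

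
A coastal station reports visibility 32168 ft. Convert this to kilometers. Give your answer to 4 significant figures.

1 ft = 0.0003048 km, so 32168 × 0.0003048 = 9.805 km.

9.805 km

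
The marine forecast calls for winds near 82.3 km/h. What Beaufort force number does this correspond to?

82.3 km/h = 22.9 m/s, which is Beaufort 9 (strong gale, 20.8–24.4 m/s).

Beaufort force 9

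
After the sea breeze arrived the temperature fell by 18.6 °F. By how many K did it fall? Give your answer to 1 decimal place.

Converting a difference, only the 9/5 scale factor applies: ΔK = 18.6 × 0.5556 = 10.3 K.

10.3 K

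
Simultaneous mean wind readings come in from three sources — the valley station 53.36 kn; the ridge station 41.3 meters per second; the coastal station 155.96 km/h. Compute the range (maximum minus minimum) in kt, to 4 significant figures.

the ridge station: 41.3 m/s = 80.2808 kt.
the coastal station: 155.96 km/h = 84.2117 kt.
Spread: 84.2117 − 53.3600 = 30.85 kt.

30.85 kt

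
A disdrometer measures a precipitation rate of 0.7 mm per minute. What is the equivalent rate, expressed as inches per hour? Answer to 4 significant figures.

1.654 in/hour

0.7 mm/minute × 0.0393701 in/mm × 60 minute/hour = 1.654 in/hour.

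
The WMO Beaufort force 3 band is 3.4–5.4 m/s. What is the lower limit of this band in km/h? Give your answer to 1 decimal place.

12.2 km/h

3.4–5.4 m/s × 3.6 = 12.2–19.4 km/h.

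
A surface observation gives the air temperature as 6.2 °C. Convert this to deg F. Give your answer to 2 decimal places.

°F = °C × 9/5 + 32 = 6.2 × 1.8 + 32 = 43.16 °F.

43.16 °F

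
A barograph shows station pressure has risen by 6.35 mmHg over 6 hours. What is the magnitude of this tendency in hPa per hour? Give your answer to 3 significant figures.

6.35 mmHg / 6 h × 1.33322 hPa/mmHg = 1.41 hPa/h.

1.41 hPa per hour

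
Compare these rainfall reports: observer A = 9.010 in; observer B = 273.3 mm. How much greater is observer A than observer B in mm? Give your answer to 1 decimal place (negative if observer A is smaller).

-44.4 mm

observer A: 9.010 in = 228.854 mm.
Difference: 228.854 − 273.300 = -44.4 mm.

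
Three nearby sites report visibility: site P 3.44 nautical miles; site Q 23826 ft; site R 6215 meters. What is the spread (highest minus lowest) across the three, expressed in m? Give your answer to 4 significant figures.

site P: 3.44 nmi = 6370.88 m.
site Q: 23826 ft = 7262.16 m.
Spread: 7262.16 − 6215.00 = 1047 m.

1047 m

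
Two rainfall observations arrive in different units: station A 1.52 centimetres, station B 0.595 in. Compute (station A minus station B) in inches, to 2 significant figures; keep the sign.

0.0034 in

station A: 1.52 cm = 0.598425 in.
Difference: 0.598425 − 0.595000 = 0.0034 in.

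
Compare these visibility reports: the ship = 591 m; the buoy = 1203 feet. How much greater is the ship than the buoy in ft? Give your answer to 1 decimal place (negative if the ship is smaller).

736.0 ft

the ship: 591 m = 1938.976 ft.
Difference: 1938.976 − 1203.000 = 736.0 ft.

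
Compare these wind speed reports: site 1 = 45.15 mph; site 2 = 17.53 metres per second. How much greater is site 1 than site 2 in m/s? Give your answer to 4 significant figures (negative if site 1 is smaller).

site 1: 45.15 mph = 20.18386 m/s.
Difference: 20.18386 − 17.53000 = 2.654 m/s.

2.654 m/s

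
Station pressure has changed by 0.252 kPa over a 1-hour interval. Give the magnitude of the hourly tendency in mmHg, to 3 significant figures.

0.252 kPa / 1 h × 7.50062 mmHg/kPa = 1.89 mmHg/h.

1.89 mmHg per hour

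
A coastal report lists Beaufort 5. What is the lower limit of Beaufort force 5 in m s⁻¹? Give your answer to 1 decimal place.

8.0 m/s

Beaufort 5 (fresh breeze) spans 8.0–10.7 m/s.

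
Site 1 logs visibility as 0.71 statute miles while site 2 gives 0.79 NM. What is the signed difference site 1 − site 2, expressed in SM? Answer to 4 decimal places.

site 2: 0.79 nmi = 0.909116 SM.
Difference: 0.710000 − 0.909116 = -0.1991 SM.

-0.1991 SM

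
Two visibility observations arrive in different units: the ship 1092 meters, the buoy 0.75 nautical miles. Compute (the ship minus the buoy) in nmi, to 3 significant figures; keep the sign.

the ship: 1092 m = 0.58963 nmi.
Difference: 0.58963 − 0.75000 = -0.160 nmi.

-0.160 nmi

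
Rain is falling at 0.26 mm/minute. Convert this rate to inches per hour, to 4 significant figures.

0.26 mm/minute × 0.0393701 in/mm × 60 minute/hour = 0.6142 in/hour.

0.6142 in/hour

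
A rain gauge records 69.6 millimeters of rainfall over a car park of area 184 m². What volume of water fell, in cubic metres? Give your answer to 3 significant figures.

12.8 cubic metres

1 mm over 1 m² is 1 L, so volume = 69.6 × 184 = 12806.4 L = 12.8 m³.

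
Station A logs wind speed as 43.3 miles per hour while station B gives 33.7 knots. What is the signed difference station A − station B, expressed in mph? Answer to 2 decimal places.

station B: 33.7 kt = 38.7813 mph.
Difference: 43.3000 − 38.7813 = 4.52 mph.

4.52 mph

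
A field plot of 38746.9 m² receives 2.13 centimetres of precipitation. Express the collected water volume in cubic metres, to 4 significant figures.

825.3 cubic metres

Depth: 2.13 cm × 10 = 21.3 mm.
1 mm over 1 m² is 1 L, so volume = 21.3 × 38746.9 = 825308.97 L = 825.3 m³.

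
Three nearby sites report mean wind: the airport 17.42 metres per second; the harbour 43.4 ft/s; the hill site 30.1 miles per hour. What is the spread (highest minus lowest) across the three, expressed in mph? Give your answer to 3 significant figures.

9.38 mph

the airport: 17.42 m/s = 38.9674 mph.
the harbour: 43.4 ft/s = 29.5909 mph.
Spread: 38.9674 − 29.5909 = 9.38 mph.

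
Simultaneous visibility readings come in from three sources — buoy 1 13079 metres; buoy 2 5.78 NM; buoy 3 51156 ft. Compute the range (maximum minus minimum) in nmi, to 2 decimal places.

2.64 nmi

buoy 1: 13079 m = 7.0621 nmi.
buoy 3: 51156 ft = 8.4192 nmi.
Spread: 8.4192 − 5.7800 = 2.64 nmi.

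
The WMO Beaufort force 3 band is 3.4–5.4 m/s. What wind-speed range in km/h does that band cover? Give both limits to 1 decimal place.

12.2 to 19.4 km/h

3.4–5.4 m/s × 3.6 = 12.2–19.4 km/h.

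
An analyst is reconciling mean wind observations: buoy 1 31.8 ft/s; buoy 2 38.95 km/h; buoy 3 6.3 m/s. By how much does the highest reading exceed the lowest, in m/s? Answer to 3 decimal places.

buoy 1: 31.8 ft/s = 9.69264 m/s.
buoy 2: 38.95 km/h = 10.81944 m/s.
Spread: 10.81944 − 6.30000 = 4.519 m/s.

4.519 m/s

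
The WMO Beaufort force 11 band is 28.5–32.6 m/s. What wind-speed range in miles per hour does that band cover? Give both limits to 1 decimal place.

63.8 to 72.9 mph

28.5–32.6 m/s × 2.237 = 63.8–72.9 mph.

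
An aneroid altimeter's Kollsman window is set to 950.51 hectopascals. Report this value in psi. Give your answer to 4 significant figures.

13.79 psi

1 hPa = 0.0145038 psi, so 950.51 × 0.0145038 = 13.79 psi.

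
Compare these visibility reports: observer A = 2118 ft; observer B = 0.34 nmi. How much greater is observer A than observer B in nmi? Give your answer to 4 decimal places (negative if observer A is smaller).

observer A: 2118 ft = 0.348578 nmi.
Difference: 0.348578 − 0.340000 = 0.0086 nmi.

0.0086 nmi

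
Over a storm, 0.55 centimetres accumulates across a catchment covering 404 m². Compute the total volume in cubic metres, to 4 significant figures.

2.222 cubic metres

Depth: 0.55 cm × 10 = 5.5 mm.
1 mm over 1 m² is 1 L, so volume = 5.5 × 404 = 2222 L = 2.222 m³.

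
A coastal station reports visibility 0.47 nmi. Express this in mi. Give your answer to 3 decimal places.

1 nmi = 1.15078 SM, so 0.47 × 1.15078 = 0.541 SM.

0.541 SM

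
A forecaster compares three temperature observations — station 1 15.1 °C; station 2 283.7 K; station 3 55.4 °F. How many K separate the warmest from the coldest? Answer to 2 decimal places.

4.55 K

station 2: 283.7 K = 10.550 °C.
station 3: 55.4 °F = 13.000 °C.
Spread: 15.100 − 10.550 = 4.550 °C.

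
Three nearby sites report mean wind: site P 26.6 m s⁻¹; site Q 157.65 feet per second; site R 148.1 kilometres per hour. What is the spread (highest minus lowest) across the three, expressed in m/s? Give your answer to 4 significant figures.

site Q: 157.65 ft/s = 48.0517 m/s.
site R: 148.1 km/h = 41.1389 m/s.
Spread: 48.0517 − 26.6000 = 21.45 m/s.

21.45 m/s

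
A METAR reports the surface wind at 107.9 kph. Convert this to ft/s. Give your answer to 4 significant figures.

1 km/h = 0.911344 ft/s, so 107.9 × 0.911344 = 98.33 ft/s.

98.33 ft/s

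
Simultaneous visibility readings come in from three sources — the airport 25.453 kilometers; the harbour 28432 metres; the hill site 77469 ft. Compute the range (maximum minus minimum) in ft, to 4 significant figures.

15810 ft

the airport: 25.453 km = 83507.22 ft.
the harbour: 28432 m = 93280.84 ft.
Spread: 93280.84 − 77469.00 = 15810 ft.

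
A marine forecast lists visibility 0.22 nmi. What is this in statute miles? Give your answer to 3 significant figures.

1 nmi = 1.15078 SM, so 0.22 × 1.15078 = 0.253 SM.

0.253 SM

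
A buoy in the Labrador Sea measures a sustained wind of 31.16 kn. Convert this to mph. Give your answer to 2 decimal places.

35.86 mph

1 kt = 1.15078 mph, so 31.16 × 1.15078 = 35.86 mph.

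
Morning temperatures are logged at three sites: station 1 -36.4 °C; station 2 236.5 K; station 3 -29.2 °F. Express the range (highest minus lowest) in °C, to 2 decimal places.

2.65 °C

station 2: 236.5 K = -36.650 °C.
station 3: -29.2 °F = -34.000 °C.
Spread: (-34.000) − (-36.650) = 2.650 °C.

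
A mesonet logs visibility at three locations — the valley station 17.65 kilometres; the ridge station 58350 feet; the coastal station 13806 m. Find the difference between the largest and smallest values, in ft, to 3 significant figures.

the valley station: 17.65 km = 57906.82 ft.
the coastal station: 13806 m = 45295.28 ft.
Spread: 58350.00 − 45295.28 = 13100 ft.

13100 ft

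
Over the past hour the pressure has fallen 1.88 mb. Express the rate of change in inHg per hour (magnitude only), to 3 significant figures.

0.0555 inHg per hour

1.88 mb / 1 h × 0.02953 inHg/mb = 0.0555 inHg/h.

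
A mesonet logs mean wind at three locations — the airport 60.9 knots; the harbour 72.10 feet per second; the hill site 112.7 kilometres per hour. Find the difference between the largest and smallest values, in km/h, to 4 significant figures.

33.67 km/h

the airport: 60.9 kt = 112.7868 km/h.
the harbour: 72.10 ft/s = 79.1139 km/h.
Spread: 112.7868 − 79.1139 = 33.67 km/h.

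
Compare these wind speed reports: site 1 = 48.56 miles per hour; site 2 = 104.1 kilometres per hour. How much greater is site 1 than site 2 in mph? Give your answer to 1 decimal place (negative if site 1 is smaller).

-16.1 mph

site 2: 104.1 km/h = 64.685 mph.
Difference: 48.560 − 64.685 = -16.1 mph.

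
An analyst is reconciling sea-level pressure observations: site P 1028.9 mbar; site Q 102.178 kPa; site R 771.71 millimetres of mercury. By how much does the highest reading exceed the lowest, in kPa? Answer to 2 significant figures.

0.71 kPa

site P: 1028.9 mb = 102.8900 kPa.
site R: 771.71 mmHg = 102.8862 kPa.
Spread: 102.8900 − 102.1780 = 0.71 kPa.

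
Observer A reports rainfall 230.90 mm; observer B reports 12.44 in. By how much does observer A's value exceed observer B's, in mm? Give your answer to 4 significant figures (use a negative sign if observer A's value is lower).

-85.08 mm

observer B: 12.44 in = 315.9760 mm.
Difference: 230.9000 − 315.9760 = -85.08 mm.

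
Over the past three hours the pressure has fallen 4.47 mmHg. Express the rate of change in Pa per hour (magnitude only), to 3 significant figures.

4.47 mmHg / 3 h × 133.322 Pa/mmHg = 199 Pa/h.

199 Pa per hour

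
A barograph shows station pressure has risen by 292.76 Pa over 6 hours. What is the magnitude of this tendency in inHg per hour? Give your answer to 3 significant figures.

292.76 Pa / 6 h × 0.0002953 inHg/Pa = 0.0144 inHg/h.

0.0144 inHg per hour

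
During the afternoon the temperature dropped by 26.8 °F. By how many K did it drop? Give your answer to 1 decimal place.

A change of 1 °C equals a change of 1.8 °F: ΔK = 26.8 × 0.5556 = 14.9 K.

14.9 K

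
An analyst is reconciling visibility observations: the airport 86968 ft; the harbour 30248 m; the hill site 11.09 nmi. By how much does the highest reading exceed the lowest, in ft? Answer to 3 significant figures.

the harbour: 30248 m = 99238.85 ft.
the hill site: 11.09 nmi = 67384.12 ft.
Spread: 99238.85 − 67384.12 = 31900 ft.

31900 ft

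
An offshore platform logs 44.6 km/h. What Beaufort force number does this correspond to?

Beaufort force 6

44.6 km/h = 12.4 m/s, which is Beaufort 6 (strong breeze, 10.8–13.8 m/s).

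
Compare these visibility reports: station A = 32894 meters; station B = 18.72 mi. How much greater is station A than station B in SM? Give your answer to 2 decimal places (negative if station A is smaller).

1.72 SM

station A: 32894 m = 20.4394 SM.
Difference: 20.4394 − 18.7200 = 1.72 SM.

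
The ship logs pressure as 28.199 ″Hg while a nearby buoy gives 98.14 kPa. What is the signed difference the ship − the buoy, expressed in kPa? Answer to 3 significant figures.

the ship: 28.199 inHg = 95.4928 kPa.
Difference: 95.4928 − 98.1400 = -2.65 kPa.

-2.65 kPa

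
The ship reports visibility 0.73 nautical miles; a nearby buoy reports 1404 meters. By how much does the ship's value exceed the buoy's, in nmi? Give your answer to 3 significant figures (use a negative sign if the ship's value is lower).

the buoy: 1404 m = 0.758099 nmi.
Difference: 0.730000 − 0.758099 = -0.0281 nmi.

-0.0281 nmi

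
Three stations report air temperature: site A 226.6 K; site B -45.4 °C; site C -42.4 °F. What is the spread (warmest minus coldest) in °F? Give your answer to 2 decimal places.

9.39 °F

site A: 226.6 K = -46.550 °C.
site C: -42.4 °F = -41.333 °C.
Spread: (-41.333) − (-46.550) = 5.217 °C = 9.39 °F.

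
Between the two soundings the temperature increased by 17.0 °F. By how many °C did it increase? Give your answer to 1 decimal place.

9.4 °C

A change of 1 °C equals a change of 1.8 °F: Δ°C = 17.0 × 0.5556 = 9.4 °C.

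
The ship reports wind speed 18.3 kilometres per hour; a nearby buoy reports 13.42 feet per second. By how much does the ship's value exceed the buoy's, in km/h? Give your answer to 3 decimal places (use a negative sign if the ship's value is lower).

3.575 km/h

the buoy: 13.42 ft/s = 14.725498 km/h.
Difference: 18.300000 − 14.725498 = 3.575 km/h.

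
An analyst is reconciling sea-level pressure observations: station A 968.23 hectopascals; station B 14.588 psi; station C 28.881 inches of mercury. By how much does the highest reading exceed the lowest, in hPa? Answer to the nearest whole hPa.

38 hPa

station B: 14.588 psi = 1005.81 hPa.
station C: 28.881 inHg = 978.02 hPa.
Spread: 1005.81 − 968.23 = 38 hPa.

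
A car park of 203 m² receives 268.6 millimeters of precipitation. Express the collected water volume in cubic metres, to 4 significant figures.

1 mm over 1 m² is 1 L, so volume = 268.6 × 203 = 54525.8 L = 54.53 m³.

54.53 cubic metres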